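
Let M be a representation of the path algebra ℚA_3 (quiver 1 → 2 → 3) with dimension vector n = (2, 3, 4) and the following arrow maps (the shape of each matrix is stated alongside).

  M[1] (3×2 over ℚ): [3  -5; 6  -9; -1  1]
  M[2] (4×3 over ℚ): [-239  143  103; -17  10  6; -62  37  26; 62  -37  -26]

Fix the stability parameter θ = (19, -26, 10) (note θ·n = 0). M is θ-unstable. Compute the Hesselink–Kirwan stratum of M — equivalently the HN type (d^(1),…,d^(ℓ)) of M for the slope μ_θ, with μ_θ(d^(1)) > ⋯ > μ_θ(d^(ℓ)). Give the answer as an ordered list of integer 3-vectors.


Interval decomposition of M: I[1,3]^2, I[2,3], I[3,3].
HN type (ℓ=3): μ^(1)=10; μ^(2)=-7/2; μ^(3)=-26

((0, 0, 4); (2, 2, 0); (0, 1, 0))


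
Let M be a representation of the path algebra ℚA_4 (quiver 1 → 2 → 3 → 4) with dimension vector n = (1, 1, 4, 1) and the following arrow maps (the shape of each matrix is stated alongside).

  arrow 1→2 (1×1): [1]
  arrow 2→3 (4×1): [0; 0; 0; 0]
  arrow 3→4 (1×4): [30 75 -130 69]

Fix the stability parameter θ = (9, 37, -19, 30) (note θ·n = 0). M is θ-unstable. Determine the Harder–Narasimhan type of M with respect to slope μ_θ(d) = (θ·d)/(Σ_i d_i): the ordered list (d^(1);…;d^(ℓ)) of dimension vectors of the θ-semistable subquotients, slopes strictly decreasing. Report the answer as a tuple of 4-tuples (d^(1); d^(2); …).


Barcode: M ≅ I[1,2], I[3,3]^3, I[3,4]. HN layers by μ_θ (4 steps, strictly decreasing):
  μ^(1)=37; μ^(2)=30; μ^(3)=9; μ^(4)=-19

((0, 1, 0, 0); (0, 0, 0, 1); (1, 0, 0, 0); (0, 0, 4, 0))


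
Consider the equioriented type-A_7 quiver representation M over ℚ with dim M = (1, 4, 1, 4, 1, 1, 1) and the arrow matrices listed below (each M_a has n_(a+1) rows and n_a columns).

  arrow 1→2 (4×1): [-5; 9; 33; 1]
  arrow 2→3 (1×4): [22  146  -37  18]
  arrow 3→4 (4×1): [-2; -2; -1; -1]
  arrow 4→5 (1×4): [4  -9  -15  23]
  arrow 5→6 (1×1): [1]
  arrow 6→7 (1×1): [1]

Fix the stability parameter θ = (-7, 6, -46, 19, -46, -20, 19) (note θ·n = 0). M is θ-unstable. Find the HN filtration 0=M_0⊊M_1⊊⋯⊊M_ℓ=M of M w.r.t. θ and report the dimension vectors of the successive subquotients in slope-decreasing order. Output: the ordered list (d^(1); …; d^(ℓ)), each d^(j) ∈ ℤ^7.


Barcode: M ≅ I[1,7], I[2,2]^3, I[4,4]^3. HN layers by μ_θ (3 steps, strictly decreasing):
  μ^(1)=19; μ^(2)=6; μ^(3)=-47/3

((0, 0, 0, 3, 0, 0, 1); (0, 3, 0, 0, 0, 0, 0); (1, 1, 1, 1, 1, 1, 0))


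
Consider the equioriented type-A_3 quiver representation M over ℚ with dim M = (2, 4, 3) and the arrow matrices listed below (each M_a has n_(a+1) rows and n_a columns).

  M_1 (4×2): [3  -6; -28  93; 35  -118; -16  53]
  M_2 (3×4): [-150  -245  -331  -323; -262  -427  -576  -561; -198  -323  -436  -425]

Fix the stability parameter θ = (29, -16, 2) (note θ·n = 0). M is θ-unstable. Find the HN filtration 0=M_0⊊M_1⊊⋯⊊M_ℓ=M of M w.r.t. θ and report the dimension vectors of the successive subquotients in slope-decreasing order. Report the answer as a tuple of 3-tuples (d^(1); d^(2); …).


Barcode: M ≅ I[1,3]^2, I[2,2]^2, I[3,3]. HN layers by μ_θ (3 steps, strictly decreasing):
  μ^(1)=5; μ^(2)=2; μ^(3)=-16

((2, 2, 2); (0, 0, 1); (0, 2, 0))


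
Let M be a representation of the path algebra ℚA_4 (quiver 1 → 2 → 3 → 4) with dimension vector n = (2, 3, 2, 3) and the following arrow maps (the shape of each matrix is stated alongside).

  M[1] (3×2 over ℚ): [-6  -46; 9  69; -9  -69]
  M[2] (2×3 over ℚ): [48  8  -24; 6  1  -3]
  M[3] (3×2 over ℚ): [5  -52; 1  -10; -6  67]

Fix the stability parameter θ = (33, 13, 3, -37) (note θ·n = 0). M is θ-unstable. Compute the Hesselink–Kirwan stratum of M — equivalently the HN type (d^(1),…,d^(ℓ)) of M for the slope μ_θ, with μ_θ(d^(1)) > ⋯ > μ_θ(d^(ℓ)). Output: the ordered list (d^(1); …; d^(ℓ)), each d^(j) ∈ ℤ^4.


Barcode: M ≅ I[1,1], I[1,2], I[2,2], I[2,4], I[3,4], I[4,4]. HN layers by μ_θ (6 steps, strictly decreasing):
  μ^(1)=33; μ^(2)=23; μ^(3)=13; μ^(4)=-7; μ^(5)=-17; μ^(6)=-37

((1, 0, 0, 0); (1, 1, 0, 0); (0, 1, 0, 0); (0, 1, 1, 1); (0, 0, 1, 1); (0, 0, 0, 1))


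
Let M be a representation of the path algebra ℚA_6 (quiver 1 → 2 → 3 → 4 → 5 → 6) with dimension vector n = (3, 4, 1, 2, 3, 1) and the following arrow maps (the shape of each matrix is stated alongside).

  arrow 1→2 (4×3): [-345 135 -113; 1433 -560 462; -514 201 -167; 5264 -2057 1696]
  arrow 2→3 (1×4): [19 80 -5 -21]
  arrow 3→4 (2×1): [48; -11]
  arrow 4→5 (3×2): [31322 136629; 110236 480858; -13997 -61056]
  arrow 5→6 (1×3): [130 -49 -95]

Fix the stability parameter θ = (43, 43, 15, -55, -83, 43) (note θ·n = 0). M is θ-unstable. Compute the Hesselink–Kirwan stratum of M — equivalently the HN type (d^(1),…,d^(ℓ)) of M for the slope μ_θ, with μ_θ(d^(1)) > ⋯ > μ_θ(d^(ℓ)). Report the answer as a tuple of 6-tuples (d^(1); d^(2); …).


Barcode: M ≅ I[1,2]^2, I[1,5], I[2,2], I[4,6], I[5,5]. HN layers by μ_θ (4 steps, strictly decreasing):
  μ^(1)=43; μ^(2)=-37/5; μ^(3)=-69; μ^(4)=-83

((2, 3, 0, 0, 0, 1); (1, 1, 1, 1, 1, 0); (0, 0, 0, 1, 1, 0); (0, 0, 0, 0, 1, 0))


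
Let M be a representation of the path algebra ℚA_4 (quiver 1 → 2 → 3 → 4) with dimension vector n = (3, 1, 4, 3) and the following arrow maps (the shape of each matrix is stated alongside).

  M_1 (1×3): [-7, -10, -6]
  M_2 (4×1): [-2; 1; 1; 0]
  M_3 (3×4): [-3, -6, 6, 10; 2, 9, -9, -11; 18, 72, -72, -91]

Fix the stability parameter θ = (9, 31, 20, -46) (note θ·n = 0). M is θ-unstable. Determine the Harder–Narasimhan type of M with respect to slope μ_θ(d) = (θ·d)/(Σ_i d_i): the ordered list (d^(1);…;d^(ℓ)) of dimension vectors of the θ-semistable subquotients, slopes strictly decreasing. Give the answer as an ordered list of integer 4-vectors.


Via rank(M_{q-1}∘⋯∘M_p): M ≅ I[1,1]^2, I[1,4], I[3,3], I[3,4]^2.
μ_θ-semistable layers: μ^(1)=20; μ^(2)=9; μ^(3)=7/2; μ^(4)=-13

((0, 0, 1, 0); (2, 0, 0, 0); (1, 1, 1, 1); (0, 0, 2, 2))


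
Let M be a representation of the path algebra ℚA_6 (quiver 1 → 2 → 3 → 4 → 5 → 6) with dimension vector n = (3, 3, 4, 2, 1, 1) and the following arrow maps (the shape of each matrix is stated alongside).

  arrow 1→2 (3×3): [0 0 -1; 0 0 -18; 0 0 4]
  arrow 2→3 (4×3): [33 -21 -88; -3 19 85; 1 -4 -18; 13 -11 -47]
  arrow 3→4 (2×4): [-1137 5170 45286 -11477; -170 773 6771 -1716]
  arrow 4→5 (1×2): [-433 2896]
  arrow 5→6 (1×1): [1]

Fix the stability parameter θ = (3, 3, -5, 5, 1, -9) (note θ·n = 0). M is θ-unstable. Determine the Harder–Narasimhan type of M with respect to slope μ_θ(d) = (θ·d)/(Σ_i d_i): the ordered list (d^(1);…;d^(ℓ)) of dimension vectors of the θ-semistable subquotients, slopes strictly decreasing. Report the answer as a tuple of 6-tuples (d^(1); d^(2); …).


Barcode: M ≅ I[1,1]^2, I[1,6], I[2,3], I[2,4], I[3,3]. HN layers by μ_θ (5 steps, strictly decreasing):
  μ^(1)=5; μ^(2)=3; μ^(3)=-1/3; μ^(4)=-1; μ^(5)=-5

((0, 0, 0, 1, 0, 0); (2, 0, 0, 0, 0, 0); (1, 1, 1, 1, 1, 1); (0, 2, 2, 0, 0, 0); (0, 0, 1, 0, 0, 0))


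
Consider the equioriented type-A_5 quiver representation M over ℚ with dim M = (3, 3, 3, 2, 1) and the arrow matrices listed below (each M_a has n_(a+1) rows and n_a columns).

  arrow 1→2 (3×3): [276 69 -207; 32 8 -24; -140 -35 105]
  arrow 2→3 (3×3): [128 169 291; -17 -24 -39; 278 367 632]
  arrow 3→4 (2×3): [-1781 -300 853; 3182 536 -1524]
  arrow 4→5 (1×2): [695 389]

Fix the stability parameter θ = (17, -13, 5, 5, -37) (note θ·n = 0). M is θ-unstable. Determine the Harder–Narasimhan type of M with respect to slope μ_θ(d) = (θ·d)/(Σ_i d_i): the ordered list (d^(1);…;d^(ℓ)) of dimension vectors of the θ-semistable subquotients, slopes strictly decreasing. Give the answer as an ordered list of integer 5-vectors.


Via rank(M_{q-1}∘⋯∘M_p): M ≅ I[1,1]^2, I[1,5], I[2,3], I[2,4].
μ_θ-semistable layers: μ^(1)=17; μ^(2)=5; μ^(3)=-23/5; μ^(4)=-13

((2, 0, 0, 0, 0); (0, 0, 2, 1, 0); (1, 1, 1, 1, 1); (0, 2, 0, 0, 0))


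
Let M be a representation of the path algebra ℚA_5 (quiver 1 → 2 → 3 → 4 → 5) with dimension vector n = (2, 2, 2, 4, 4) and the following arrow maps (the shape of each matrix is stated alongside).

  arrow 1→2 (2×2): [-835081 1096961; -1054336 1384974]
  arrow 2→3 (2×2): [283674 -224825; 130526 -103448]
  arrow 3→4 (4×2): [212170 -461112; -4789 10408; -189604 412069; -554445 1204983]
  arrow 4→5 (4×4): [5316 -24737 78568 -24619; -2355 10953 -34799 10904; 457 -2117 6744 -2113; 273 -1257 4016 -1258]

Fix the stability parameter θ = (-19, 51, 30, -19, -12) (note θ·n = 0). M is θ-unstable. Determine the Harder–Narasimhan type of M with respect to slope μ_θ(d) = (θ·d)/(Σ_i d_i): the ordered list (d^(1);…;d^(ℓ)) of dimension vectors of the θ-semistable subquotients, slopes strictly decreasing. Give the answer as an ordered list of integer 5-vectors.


Via rank(M_{q-1}∘⋯∘M_p): M ≅ I[1,5]^2, I[4,5]^2.
μ_θ-semistable layers: μ^(1)=25/2; μ^(2)=-12; μ^(3)=-19

((0, 2, 2, 2, 2); (0, 0, 0, 0, 2); (2, 0, 0, 2, 0))


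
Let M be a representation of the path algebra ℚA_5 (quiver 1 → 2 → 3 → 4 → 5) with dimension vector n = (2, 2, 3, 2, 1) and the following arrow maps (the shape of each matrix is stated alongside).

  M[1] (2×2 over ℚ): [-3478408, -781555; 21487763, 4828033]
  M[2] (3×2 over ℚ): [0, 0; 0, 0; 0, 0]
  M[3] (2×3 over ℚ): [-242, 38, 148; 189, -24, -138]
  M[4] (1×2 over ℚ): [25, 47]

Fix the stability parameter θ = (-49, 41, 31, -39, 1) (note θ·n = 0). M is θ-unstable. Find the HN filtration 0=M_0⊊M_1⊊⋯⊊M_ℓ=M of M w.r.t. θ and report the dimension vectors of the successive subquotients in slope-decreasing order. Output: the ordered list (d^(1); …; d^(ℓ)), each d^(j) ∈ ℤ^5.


Barcode: M ≅ I[1,2]^2, I[3,3], I[3,4], I[3,5]. HN layers by μ_θ (5 steps, strictly decreasing):
  μ^(1)=41; μ^(2)=31; μ^(3)=1; μ^(4)=-4; μ^(5)=-49

((0, 2, 0, 0, 0); (0, 0, 1, 0, 0); (0, 0, 0, 0, 1); (0, 0, 2, 2, 0); (2, 0, 0, 0, 0))


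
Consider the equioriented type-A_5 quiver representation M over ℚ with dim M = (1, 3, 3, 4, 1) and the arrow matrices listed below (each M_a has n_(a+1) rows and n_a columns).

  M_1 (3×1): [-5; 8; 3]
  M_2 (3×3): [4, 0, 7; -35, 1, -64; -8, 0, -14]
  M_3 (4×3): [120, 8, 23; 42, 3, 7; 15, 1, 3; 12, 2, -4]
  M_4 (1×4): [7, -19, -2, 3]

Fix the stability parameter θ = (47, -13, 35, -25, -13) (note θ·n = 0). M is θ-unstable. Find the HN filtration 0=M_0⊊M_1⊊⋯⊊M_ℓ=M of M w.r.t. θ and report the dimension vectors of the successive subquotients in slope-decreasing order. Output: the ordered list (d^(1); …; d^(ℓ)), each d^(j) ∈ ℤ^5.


Via rank(M_{q-1}∘⋯∘M_p): M ≅ I[1,5], I[2,2], I[2,4], I[3,4], I[4,4].
μ_θ-semistable layers: μ^(1)=31/5; μ^(2)=5; μ^(3)=-13; μ^(4)=-25

((1, 1, 1, 1, 1); (0, 0, 2, 2, 0); (0, 2, 0, 0, 0); (0, 0, 0, 1, 0))


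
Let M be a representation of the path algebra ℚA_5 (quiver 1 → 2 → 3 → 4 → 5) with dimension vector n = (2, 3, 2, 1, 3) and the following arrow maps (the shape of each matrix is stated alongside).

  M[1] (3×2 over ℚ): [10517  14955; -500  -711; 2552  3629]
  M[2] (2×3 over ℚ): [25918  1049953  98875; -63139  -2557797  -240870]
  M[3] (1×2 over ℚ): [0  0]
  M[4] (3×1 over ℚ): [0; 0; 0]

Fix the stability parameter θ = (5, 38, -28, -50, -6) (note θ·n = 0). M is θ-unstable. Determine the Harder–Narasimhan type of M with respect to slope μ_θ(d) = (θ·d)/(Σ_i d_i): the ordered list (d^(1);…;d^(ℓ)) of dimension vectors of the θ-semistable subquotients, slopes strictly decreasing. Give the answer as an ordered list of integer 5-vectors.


Barcode: M ≅ I[1,3]^2, I[2,2], I[4,4], I[5,5]^3. HN layers by μ_θ (4 steps, strictly decreasing):
  μ^(1)=38; μ^(2)=5; μ^(3)=-6; μ^(4)=-50

((0, 1, 0, 0, 0); (2, 2, 2, 0, 0); (0, 0, 0, 0, 3); (0, 0, 0, 1, 0))


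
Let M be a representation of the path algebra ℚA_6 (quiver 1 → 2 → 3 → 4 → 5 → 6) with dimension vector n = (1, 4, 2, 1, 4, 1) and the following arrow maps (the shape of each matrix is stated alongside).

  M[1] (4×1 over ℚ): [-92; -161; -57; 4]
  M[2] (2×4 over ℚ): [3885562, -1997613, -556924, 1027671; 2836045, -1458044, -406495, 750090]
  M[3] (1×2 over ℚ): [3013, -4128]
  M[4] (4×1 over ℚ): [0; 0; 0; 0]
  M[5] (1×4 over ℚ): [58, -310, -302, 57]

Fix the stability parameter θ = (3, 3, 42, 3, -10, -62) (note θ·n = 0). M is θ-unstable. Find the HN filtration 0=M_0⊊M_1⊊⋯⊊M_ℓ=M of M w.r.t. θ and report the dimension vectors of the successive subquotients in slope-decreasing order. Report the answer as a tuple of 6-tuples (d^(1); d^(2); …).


Barcode: M ≅ I[1,4], I[2,2]^2, I[2,3], I[5,5]^3, I[5,6]. HN layers by μ_θ (5 steps, strictly decreasing):
  μ^(1)=42; μ^(2)=45/2; μ^(3)=3; μ^(4)=-10; μ^(5)=-36

((0, 0, 1, 0, 0, 0); (0, 0, 1, 1, 0, 0); (1, 4, 0, 0, 0, 0); (0, 0, 0, 0, 3, 0); (0, 0, 0, 0, 1, 1))


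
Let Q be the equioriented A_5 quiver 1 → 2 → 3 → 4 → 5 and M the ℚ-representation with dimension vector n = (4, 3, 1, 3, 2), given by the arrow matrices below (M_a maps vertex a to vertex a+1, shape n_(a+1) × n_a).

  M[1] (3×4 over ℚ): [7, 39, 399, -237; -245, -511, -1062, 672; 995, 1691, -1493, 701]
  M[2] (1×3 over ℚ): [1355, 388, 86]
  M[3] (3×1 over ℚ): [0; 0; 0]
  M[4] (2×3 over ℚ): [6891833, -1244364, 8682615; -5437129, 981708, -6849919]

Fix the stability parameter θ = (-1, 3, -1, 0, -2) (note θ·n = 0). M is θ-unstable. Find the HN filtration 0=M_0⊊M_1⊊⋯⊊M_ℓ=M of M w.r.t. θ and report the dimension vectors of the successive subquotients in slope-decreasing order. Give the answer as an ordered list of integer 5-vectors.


Barcode: M ≅ I[1,1], I[1,2]^2, I[1,3], I[4,4], I[4,5]^2. HN layers by μ_θ (4 steps, strictly decreasing):
  μ^(1)=3; μ^(2)=1; μ^(3)=0; μ^(4)=-1

((0, 2, 0, 0, 0); (0, 1, 1, 0, 0); (0, 0, 0, 1, 0); (4, 0, 0, 2, 2))


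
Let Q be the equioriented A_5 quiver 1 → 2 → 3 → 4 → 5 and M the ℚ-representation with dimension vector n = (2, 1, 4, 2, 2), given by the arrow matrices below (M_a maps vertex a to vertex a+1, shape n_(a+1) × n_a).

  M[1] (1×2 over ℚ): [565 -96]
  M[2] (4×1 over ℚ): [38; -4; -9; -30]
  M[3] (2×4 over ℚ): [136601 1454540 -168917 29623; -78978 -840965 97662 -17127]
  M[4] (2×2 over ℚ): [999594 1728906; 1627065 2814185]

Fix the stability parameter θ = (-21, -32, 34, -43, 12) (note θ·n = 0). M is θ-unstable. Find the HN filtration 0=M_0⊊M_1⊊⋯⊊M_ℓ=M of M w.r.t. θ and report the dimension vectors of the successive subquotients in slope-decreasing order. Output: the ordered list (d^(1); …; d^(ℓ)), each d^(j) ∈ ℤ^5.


Via rank(M_{q-1}∘⋯∘M_p): M ≅ I[1,1], I[1,5], I[3,3]^2, I[3,4], I[5,5].
μ_θ-semistable layers: μ^(1)=34; μ^(2)=12; μ^(3)=-9/2; μ^(4)=-21; μ^(5)=-53/2

((0, 0, 2, 0, 0); (0, 0, 0, 0, 2); (0, 0, 2, 2, 0); (1, 0, 0, 0, 0); (1, 1, 0, 0, 0))


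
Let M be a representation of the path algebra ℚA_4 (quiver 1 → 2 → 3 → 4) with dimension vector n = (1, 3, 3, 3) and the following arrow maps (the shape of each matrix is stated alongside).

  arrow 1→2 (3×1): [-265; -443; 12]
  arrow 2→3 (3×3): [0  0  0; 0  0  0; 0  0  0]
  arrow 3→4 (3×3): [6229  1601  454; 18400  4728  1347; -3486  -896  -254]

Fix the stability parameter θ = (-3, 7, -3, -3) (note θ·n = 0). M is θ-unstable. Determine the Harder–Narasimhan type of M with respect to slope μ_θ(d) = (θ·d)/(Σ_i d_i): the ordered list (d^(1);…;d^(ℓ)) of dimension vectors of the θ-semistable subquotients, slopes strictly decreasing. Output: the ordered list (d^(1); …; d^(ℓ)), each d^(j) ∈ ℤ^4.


Barcode: M ≅ I[1,2], I[2,2]^2, I[3,4]^3. HN layers by μ_θ (2 steps, strictly decreasing):
  μ^(1)=7; μ^(2)=-3

((0, 3, 0, 0); (1, 0, 3, 3))


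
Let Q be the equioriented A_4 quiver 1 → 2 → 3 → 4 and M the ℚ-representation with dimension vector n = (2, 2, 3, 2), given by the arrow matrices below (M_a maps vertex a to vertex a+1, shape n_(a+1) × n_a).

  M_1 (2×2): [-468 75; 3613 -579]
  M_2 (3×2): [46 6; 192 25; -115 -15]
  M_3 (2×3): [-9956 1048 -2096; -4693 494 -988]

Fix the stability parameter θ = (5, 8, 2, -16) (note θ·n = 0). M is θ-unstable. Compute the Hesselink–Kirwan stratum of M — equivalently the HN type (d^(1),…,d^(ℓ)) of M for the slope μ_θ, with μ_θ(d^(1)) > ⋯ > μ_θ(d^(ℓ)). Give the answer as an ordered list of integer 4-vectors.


Barcode: M ≅ I[1,3], I[1,4], I[3,3], I[4,4]. HN layers by μ_θ (4 steps, strictly decreasing):
  μ^(1)=5; μ^(2)=2; μ^(3)=-1/4; μ^(4)=-16

((1, 1, 1, 0); (0, 0, 1, 0); (1, 1, 1, 1); (0, 0, 0, 1))


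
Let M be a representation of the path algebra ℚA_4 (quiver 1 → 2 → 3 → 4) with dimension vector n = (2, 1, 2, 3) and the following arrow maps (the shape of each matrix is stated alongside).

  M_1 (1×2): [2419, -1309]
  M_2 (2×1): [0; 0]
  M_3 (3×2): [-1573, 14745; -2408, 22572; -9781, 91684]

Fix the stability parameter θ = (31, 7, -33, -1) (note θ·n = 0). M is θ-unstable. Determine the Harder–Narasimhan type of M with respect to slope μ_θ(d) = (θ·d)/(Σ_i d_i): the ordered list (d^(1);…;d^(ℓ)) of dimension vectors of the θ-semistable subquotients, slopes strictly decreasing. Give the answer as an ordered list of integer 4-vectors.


Via rank(M_{q-1}∘⋯∘M_p): M ≅ I[1,1], I[1,2], I[3,4]^2, I[4,4].
μ_θ-semistable layers: μ^(1)=31; μ^(2)=19; μ^(3)=-1; μ^(4)=-33

((1, 0, 0, 0); (1, 1, 0, 0); (0, 0, 0, 3); (0, 0, 2, 0))


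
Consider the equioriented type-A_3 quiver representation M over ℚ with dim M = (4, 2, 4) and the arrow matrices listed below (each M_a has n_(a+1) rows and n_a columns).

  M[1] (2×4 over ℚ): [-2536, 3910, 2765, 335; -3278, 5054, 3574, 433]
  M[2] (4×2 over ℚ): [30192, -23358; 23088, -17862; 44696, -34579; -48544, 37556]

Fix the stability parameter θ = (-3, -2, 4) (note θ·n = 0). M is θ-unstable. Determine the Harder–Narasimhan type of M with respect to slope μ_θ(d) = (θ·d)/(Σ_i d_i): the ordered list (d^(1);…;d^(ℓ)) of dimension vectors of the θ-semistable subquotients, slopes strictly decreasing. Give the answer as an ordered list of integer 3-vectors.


Via rank(M_{q-1}∘⋯∘M_p): M ≅ I[1,1]^2, I[1,2], I[1,3], I[3,3]^3.
μ_θ-semistable layers: μ^(1)=4; μ^(2)=-2; μ^(3)=-3

((0, 0, 4); (0, 2, 0); (4, 0, 0))


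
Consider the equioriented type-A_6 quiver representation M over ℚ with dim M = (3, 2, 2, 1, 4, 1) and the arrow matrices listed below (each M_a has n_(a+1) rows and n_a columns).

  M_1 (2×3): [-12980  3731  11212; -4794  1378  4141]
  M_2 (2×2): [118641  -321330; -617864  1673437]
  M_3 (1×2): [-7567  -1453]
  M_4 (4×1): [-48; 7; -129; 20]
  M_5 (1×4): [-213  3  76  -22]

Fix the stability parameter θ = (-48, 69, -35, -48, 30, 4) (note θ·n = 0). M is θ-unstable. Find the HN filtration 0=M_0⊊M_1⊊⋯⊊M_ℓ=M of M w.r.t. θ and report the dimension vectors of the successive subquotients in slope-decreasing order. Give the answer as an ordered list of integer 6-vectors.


Barcode: M ≅ I[1,1], I[1,3], I[1,6], I[5,5]^3. HN layers by μ_θ (4 steps, strictly decreasing):
  μ^(1)=30; μ^(2)=17; μ^(3)=-14/3; μ^(4)=-48

((0, 0, 0, 0, 3, 0); (0, 1, 1, 0, 1, 1); (0, 1, 1, 1, 0, 0); (3, 0, 0, 0, 0, 0))


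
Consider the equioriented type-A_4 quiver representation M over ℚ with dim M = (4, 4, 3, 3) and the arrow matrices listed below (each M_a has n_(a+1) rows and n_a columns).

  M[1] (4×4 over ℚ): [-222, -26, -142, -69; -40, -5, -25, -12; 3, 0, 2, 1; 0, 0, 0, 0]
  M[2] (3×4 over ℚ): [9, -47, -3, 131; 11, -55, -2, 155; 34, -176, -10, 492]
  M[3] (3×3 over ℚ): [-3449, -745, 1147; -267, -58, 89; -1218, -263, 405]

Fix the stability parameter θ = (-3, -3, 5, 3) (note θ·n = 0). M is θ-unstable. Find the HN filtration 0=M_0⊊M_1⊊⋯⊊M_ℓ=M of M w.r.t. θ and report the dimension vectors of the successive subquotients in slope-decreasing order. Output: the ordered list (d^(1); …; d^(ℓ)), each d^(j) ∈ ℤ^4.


Barcode: M ≅ I[1,1], I[1,4]^3, I[2,2]. HN layers by μ_θ (2 steps, strictly decreasing):
  μ^(1)=4; μ^(2)=-3

((0, 0, 3, 3); (4, 4, 0, 0))


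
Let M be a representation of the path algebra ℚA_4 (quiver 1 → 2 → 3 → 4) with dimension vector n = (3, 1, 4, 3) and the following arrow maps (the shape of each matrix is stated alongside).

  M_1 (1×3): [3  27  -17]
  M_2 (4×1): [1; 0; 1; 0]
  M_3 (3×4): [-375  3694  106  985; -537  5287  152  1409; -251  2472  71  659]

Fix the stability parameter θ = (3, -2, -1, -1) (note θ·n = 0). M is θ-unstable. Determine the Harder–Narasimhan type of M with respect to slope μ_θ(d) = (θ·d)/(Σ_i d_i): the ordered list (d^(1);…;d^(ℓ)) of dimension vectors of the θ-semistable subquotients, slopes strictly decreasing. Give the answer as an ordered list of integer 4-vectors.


Barcode: M ≅ I[1,1]^2, I[1,4], I[3,3], I[3,4]^2. HN layers by μ_θ (3 steps, strictly decreasing):
  μ^(1)=3; μ^(2)=-1/4; μ^(3)=-1

((2, 0, 0, 0); (1, 1, 1, 1); (0, 0, 3, 2))


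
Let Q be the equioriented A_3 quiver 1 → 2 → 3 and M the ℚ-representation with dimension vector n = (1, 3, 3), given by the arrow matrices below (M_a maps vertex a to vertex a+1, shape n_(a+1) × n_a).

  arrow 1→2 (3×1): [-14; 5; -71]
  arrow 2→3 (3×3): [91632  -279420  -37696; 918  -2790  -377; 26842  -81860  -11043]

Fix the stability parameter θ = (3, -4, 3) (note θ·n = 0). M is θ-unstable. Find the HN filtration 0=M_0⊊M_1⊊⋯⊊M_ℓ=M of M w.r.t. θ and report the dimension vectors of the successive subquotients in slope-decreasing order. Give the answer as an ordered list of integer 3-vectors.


Barcode: M ≅ I[1,3], I[2,2], I[2,3], I[3,3]. HN layers by μ_θ (3 steps, strictly decreasing):
  μ^(1)=3; μ^(2)=-1/2; μ^(3)=-4

((0, 0, 3); (1, 1, 0); (0, 2, 0))


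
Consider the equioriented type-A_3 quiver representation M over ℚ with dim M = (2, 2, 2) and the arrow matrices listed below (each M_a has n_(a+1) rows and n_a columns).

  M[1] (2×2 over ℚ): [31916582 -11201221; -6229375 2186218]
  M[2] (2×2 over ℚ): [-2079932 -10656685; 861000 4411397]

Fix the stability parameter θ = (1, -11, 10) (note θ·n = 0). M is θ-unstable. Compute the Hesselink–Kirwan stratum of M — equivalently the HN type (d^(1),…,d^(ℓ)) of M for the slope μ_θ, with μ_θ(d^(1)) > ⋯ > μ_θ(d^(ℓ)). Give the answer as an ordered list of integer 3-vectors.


Interval decomposition of M: I[1,3]^2.
HN type (ℓ=2): μ^(1)=10; μ^(2)=-5

((0, 0, 2); (2, 2, 0))


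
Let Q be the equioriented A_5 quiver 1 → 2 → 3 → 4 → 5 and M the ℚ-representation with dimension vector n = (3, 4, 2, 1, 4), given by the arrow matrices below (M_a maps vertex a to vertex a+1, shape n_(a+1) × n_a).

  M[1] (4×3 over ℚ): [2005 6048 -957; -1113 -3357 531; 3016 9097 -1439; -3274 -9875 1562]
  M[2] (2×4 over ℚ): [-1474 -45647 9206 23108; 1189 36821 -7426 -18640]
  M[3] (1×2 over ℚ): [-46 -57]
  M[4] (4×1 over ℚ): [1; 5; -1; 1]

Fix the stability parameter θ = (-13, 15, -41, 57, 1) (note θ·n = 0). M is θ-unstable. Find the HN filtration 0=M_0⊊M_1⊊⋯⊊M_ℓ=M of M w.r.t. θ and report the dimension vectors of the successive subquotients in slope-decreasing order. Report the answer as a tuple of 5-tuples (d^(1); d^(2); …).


Interval decomposition of M: I[1,2], I[1,3], I[1,5], I[2,2], I[5,5]^3.
HN type (ℓ=4): μ^(1)=29; μ^(2)=15; μ^(3)=1; μ^(4)=-13

((0, 0, 0, 1, 1); (0, 2, 0, 0, 0); (0, 0, 0, 0, 3); (3, 2, 2, 0, 0))


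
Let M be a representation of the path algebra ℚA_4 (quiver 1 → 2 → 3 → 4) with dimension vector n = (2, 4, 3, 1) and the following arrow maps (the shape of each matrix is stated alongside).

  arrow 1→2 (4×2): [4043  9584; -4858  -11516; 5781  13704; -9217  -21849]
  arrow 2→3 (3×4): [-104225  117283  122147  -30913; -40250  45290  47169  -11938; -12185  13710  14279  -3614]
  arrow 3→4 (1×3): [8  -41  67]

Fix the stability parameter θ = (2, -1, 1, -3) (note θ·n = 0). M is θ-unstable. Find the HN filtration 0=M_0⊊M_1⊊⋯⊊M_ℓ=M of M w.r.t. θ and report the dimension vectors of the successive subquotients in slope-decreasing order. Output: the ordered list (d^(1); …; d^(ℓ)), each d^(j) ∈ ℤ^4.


Interval decomposition of M: I[1,3], I[1,4], I[2,2], I[2,3].
HN type (ℓ=4): μ^(1)=1; μ^(2)=1/2; μ^(3)=-1/4; μ^(4)=-1

((0, 0, 2, 0); (1, 1, 0, 0); (1, 1, 1, 1); (0, 2, 0, 0))


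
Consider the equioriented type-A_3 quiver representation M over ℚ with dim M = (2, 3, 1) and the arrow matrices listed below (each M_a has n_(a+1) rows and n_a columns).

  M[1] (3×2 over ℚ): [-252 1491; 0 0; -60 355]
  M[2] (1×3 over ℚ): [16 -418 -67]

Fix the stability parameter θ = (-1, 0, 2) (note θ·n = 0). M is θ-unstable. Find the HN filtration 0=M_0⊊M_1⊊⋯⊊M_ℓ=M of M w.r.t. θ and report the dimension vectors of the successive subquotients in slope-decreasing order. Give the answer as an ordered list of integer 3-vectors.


Interval decomposition of M: I[1,1], I[1,3], I[2,2]^2.
HN type (ℓ=3): μ^(1)=2; μ^(2)=0; μ^(3)=-1

((0, 0, 1); (0, 3, 0); (2, 0, 0))


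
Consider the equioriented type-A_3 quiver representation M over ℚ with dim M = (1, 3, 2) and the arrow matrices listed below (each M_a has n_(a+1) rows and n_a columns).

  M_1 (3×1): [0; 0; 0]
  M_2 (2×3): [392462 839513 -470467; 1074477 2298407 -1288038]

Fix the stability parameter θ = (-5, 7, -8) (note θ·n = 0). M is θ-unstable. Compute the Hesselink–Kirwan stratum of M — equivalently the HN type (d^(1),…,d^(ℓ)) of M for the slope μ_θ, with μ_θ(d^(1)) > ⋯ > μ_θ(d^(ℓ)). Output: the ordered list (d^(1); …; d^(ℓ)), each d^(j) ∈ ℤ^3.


Barcode: M ≅ I[1,1], I[2,2], I[2,3]^2. HN layers by μ_θ (3 steps, strictly decreasing):
  μ^(1)=7; μ^(2)=-1/2; μ^(3)=-5

((0, 1, 0); (0, 2, 2); (1, 0, 0))


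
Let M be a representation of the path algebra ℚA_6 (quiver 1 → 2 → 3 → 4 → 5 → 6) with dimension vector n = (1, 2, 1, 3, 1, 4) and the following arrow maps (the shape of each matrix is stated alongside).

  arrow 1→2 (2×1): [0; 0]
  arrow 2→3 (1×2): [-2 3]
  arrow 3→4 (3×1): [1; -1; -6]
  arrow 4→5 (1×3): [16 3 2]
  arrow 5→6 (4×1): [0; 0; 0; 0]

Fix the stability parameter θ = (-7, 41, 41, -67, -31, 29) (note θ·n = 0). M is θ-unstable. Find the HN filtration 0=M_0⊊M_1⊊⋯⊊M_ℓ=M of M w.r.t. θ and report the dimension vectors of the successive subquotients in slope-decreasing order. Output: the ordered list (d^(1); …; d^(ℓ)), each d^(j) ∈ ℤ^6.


Interval decomposition of M: I[1,1], I[2,2], I[2,5], I[4,4]^2, I[6,6]^4.
HN type (ℓ=5): μ^(1)=41; μ^(2)=29; μ^(3)=-4; μ^(4)=-7; μ^(5)=-67

((0, 1, 0, 0, 0, 0); (0, 0, 0, 0, 0, 4); (0, 1, 1, 1, 1, 0); (1, 0, 0, 0, 0, 0); (0, 0, 0, 2, 0, 0))


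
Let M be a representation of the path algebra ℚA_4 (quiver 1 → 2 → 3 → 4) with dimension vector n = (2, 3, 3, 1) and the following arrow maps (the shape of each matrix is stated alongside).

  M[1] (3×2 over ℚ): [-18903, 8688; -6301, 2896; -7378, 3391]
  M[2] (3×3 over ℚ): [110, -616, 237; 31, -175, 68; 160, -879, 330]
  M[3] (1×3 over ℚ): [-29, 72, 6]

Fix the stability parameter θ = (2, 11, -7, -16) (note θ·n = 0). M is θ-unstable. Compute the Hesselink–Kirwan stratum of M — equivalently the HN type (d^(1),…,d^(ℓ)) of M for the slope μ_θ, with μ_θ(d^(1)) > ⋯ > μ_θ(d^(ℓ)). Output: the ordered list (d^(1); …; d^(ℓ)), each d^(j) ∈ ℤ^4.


Interval decomposition of M: I[1,3], I[1,4], I[2,3].
HN type (ℓ=2): μ^(1)=2; μ^(2)=-5/2

((1, 2, 2, 0); (1, 1, 1, 1))


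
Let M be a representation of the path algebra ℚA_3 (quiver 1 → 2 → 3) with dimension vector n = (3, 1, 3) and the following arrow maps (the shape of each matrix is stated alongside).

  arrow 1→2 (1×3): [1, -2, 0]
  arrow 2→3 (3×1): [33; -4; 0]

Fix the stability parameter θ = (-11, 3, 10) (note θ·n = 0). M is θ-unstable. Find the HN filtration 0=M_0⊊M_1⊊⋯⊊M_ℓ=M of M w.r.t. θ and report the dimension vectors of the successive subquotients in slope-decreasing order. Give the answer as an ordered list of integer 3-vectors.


Barcode: M ≅ I[1,1]^2, I[1,3], I[3,3]^2. HN layers by μ_θ (3 steps, strictly decreasing):
  μ^(1)=10; μ^(2)=3; μ^(3)=-11

((0, 0, 3); (0, 1, 0); (3, 0, 0))


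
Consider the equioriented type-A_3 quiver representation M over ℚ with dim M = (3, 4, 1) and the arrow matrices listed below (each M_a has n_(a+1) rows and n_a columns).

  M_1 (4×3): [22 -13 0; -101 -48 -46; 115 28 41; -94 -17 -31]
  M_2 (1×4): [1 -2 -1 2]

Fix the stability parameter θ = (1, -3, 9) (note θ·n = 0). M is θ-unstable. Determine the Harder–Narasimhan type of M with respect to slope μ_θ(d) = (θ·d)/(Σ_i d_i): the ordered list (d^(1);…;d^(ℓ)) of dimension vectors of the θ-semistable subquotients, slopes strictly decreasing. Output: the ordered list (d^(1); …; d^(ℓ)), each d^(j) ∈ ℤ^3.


Interval decomposition of M: I[1,2]^2, I[1,3], I[2,2].
HN type (ℓ=3): μ^(1)=9; μ^(2)=-1; μ^(3)=-3

((0, 0, 1); (3, 3, 0); (0, 1, 0))


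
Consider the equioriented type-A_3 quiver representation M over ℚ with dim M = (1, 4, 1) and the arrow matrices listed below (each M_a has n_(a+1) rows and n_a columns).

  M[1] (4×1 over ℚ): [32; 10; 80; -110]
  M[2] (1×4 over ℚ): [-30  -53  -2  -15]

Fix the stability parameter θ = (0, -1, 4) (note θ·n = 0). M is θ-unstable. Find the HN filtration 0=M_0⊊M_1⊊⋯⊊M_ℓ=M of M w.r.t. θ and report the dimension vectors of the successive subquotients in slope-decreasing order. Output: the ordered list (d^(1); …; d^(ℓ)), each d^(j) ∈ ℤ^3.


Barcode: M ≅ I[1,2], I[2,2]^2, I[2,3]. HN layers by μ_θ (3 steps, strictly decreasing):
  μ^(1)=4; μ^(2)=-1/2; μ^(3)=-1

((0, 0, 1); (1, 1, 0); (0, 3, 0))


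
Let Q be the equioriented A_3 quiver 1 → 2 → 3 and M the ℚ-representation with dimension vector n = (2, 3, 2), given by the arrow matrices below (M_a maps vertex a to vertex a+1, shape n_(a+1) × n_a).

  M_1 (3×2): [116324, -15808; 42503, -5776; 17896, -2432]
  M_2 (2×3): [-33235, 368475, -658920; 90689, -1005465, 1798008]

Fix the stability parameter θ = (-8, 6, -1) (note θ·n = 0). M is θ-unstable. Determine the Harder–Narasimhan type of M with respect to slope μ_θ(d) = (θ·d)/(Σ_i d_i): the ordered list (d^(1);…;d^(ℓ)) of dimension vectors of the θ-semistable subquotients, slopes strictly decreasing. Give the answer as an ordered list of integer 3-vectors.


Via rank(M_{q-1}∘⋯∘M_p): M ≅ I[1,1], I[1,3], I[2,2]^2, I[3,3].
μ_θ-semistable layers: μ^(1)=6; μ^(2)=5/2; μ^(3)=-1; μ^(4)=-8

((0, 2, 0); (0, 1, 1); (0, 0, 1); (2, 0, 0))


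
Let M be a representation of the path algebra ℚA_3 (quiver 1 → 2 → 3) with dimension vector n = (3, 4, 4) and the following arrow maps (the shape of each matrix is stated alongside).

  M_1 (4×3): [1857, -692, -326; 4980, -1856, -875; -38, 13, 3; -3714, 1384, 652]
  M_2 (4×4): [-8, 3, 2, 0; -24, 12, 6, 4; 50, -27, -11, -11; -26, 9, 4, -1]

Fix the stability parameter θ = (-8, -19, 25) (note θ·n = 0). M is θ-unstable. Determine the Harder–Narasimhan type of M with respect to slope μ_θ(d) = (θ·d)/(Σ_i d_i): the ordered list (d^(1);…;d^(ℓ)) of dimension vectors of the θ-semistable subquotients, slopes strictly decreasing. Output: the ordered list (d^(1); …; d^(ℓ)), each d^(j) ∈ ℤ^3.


Barcode: M ≅ I[1,2], I[1,3]^2, I[2,3], I[3,3]. HN layers by μ_θ (3 steps, strictly decreasing):
  μ^(1)=25; μ^(2)=-27/2; μ^(3)=-19

((0, 0, 4); (3, 3, 0); (0, 1, 0))


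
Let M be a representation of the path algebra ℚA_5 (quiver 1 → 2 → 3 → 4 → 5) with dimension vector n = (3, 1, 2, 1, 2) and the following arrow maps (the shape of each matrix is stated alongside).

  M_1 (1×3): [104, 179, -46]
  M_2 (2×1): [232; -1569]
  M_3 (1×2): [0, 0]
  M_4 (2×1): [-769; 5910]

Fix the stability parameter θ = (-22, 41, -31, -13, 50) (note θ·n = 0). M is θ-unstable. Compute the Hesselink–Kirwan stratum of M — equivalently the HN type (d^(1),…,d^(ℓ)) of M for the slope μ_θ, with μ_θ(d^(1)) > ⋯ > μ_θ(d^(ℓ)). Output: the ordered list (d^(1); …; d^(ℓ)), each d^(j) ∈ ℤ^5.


Barcode: M ≅ I[1,1]^2, I[1,3], I[3,3], I[4,5], I[5,5]. HN layers by μ_θ (5 steps, strictly decreasing):
  μ^(1)=50; μ^(2)=5; μ^(3)=-13; μ^(4)=-22; μ^(5)=-31

((0, 0, 0, 0, 2); (0, 1, 1, 0, 0); (0, 0, 0, 1, 0); (3, 0, 0, 0, 0); (0, 0, 1, 0, 0))


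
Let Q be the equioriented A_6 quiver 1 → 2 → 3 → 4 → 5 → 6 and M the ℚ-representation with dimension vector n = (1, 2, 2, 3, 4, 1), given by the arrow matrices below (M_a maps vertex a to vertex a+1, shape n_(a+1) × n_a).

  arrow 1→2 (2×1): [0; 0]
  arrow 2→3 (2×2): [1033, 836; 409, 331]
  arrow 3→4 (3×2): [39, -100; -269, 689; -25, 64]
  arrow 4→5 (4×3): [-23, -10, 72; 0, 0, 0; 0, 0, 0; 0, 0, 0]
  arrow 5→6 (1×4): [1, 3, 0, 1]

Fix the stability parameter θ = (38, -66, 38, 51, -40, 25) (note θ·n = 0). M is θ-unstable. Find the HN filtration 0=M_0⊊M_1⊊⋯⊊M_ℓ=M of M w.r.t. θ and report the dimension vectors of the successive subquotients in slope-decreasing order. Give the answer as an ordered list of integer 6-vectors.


Barcode: M ≅ I[1,1], I[2,4], I[2,6], I[4,4], I[5,5]^3. HN layers by μ_θ (6 steps, strictly decreasing):
  μ^(1)=51; μ^(2)=38; μ^(3)=25; μ^(4)=49/3; μ^(5)=-40; μ^(6)=-66

((0, 0, 0, 2, 0, 0); (1, 0, 1, 0, 0, 0); (0, 0, 0, 0, 0, 1); (0, 0, 1, 1, 1, 0); (0, 0, 0, 0, 3, 0); (0, 2, 0, 0, 0, 0))


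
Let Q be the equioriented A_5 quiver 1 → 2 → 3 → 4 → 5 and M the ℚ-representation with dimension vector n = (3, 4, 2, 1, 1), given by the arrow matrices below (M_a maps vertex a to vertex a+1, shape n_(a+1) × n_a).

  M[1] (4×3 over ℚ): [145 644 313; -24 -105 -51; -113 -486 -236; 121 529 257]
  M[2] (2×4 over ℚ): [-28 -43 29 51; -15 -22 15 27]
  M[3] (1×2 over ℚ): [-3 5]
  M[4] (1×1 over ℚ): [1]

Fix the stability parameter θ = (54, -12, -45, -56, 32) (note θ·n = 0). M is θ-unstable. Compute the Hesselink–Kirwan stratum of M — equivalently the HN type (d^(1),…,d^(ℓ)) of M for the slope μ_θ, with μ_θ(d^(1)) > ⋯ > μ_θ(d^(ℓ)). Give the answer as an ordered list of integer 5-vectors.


Via rank(M_{q-1}∘⋯∘M_p): M ≅ I[1,2], I[1,3], I[1,5], I[2,2].
μ_θ-semistable layers: μ^(1)=32; μ^(2)=21; μ^(3)=-1; μ^(4)=-12; μ^(5)=-59/4

((0, 0, 0, 0, 1); (1, 1, 0, 0, 0); (1, 1, 1, 0, 0); (0, 1, 0, 0, 0); (1, 1, 1, 1, 0))


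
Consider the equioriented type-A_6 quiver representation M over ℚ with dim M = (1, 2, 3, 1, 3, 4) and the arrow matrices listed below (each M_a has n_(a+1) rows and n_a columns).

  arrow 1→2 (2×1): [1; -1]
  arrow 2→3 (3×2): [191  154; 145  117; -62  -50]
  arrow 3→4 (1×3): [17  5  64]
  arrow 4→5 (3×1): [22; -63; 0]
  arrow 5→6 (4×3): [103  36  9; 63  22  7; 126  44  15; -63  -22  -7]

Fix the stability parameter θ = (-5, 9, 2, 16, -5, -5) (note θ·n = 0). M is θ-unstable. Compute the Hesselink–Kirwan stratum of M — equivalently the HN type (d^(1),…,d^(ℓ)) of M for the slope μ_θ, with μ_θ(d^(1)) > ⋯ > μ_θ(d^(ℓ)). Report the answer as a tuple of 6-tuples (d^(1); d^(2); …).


Via rank(M_{q-1}∘⋯∘M_p): M ≅ I[1,6], I[2,3], I[3,3], I[5,6]^2, I[6,6].
μ_θ-semistable layers: μ^(1)=11/2; μ^(2)=17/5; μ^(3)=2; μ^(4)=-5

((0, 1, 1, 0, 0, 0); (0, 1, 1, 1, 1, 1); (0, 0, 1, 0, 0, 0); (1, 0, 0, 0, 2, 3))


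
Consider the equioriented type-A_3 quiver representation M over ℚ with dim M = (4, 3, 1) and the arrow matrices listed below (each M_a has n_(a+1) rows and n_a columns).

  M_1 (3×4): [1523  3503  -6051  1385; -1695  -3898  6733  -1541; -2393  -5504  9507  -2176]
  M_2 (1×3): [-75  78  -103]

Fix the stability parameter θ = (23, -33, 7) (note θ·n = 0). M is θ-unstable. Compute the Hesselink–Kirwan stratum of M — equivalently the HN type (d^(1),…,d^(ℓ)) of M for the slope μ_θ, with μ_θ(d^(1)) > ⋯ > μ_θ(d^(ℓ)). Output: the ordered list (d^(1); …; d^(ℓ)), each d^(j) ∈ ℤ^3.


Via rank(M_{q-1}∘⋯∘M_p): M ≅ I[1,1], I[1,2]^2, I[1,3].
μ_θ-semistable layers: μ^(1)=23; μ^(2)=7; μ^(3)=-5

((1, 0, 0); (0, 0, 1); (3, 3, 0))


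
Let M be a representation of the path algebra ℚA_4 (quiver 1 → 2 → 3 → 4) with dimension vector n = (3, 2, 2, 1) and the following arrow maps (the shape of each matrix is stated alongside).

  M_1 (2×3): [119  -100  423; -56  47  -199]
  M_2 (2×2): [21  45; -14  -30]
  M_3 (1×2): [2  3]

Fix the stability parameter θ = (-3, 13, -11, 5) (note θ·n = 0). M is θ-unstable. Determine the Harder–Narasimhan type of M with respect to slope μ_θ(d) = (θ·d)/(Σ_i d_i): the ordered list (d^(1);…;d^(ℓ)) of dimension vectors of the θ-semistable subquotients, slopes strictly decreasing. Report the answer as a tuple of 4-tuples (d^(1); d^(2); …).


Barcode: M ≅ I[1,1], I[1,2], I[1,3], I[3,4]. HN layers by μ_θ (5 steps, strictly decreasing):
  μ^(1)=13; μ^(2)=5; μ^(3)=1; μ^(4)=-3; μ^(5)=-11

((0, 1, 0, 0); (0, 0, 0, 1); (0, 1, 1, 0); (3, 0, 0, 0); (0, 0, 1, 0))


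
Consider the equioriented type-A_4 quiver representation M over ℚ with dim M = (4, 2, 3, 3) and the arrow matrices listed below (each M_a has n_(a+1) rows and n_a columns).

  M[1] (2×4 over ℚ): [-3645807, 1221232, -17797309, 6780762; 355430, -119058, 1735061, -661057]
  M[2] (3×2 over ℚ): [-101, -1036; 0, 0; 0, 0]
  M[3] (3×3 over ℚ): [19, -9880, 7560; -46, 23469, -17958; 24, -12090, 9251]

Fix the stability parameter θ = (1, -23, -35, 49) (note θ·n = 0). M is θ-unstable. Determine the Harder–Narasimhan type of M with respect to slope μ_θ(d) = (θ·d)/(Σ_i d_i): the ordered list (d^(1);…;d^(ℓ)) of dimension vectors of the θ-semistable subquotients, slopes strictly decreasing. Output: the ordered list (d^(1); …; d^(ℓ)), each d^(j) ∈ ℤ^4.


Barcode: M ≅ I[1,1]^2, I[1,2], I[1,4], I[3,4]^2. HN layers by μ_θ (5 steps, strictly decreasing):
  μ^(1)=49; μ^(2)=1; μ^(3)=-11; μ^(4)=-19; μ^(5)=-35

((0, 0, 0, 3); (2, 0, 0, 0); (1, 1, 0, 0); (1, 1, 1, 0); (0, 0, 2, 0))


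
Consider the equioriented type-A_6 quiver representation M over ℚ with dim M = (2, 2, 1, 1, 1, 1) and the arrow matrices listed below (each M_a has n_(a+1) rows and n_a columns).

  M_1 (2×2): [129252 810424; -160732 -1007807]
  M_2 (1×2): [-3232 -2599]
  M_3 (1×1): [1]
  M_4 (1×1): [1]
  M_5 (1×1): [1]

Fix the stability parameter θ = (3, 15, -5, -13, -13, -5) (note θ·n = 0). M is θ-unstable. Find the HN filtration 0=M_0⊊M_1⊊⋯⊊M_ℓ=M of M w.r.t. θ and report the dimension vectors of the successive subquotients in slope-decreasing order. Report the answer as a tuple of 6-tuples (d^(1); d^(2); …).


Via rank(M_{q-1}∘⋯∘M_p): M ≅ I[1,2], I[1,6].
μ_θ-semistable layers: μ^(1)=15; μ^(2)=3; μ^(3)=-3

((0, 1, 0, 0, 0, 0); (1, 0, 0, 0, 0, 0); (1, 1, 1, 1, 1, 1))


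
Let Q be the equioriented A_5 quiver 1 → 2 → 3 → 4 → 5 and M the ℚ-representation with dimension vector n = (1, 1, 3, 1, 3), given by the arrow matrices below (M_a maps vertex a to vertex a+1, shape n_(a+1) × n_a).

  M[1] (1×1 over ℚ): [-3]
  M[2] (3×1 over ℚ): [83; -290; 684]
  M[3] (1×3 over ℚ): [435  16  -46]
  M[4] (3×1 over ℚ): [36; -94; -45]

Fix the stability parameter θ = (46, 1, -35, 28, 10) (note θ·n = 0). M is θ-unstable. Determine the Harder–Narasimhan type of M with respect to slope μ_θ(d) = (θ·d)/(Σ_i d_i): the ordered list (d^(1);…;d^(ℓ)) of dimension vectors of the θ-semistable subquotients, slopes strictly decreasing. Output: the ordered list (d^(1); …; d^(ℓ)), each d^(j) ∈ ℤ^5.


Interval decomposition of M: I[1,5], I[3,3]^2, I[5,5]^2.
HN type (ℓ=4): μ^(1)=19; μ^(2)=10; μ^(3)=4; μ^(4)=-35

((0, 0, 0, 1, 1); (0, 0, 0, 0, 2); (1, 1, 1, 0, 0); (0, 0, 2, 0, 0))
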